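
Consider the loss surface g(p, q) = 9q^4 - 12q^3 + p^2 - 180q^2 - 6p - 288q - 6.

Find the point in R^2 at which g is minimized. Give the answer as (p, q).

g(p,q) separates as A(p) + B(q) − 6, so its minimum is min A + min B − 6.
A'(p) = 2p - 6 vanishes at p ∈ {3}; B'(q) = 36(q - 4)(q + 1)(q + 2) vanishes at q ∈ {-2, -1, 4}.
Local minima of A (where A''>0): A(3)=-9. Local minima of B: B(-2)=96, B(4)=-2496.
So the global minimum of g is A(3) + B(4) − 6 = -9 − 2496 − 6 = -2511, attained at (3, 4).

(3, 4)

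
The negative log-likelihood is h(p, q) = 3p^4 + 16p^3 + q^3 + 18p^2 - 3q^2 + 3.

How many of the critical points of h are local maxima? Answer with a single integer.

h separates as a function of p plus a function of q, so ∇h=0 decouples.
∂h/∂p = 12p(p + 1)(p + 3) = 0 at p ∈ {-3, -1, 0}; ∂h/∂q = 3q(q - 2) = 0 at q ∈ {0, 2}.
The Hessian is diagonal: diag(h_pp, h_qq). Second derivatives: h_pp(-3)=72, h_pp(-1)=-24, h_pp(0)=36; h_qq(0)=-6, h_qq(2)=6.
Local maxima occur where both diagonal entries negative: (-1, 0). Count: 1.

1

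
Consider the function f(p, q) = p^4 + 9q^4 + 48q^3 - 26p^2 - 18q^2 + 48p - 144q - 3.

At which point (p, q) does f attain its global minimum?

f(p,q) separates as A(p) + B(q) − 3, so its minimum is min A + min B − 3.
A'(p) = 4(p - 3)(p - 1)(p + 4) vanishes at p ∈ {-4, 1, 3}; B'(q) = 36(q - 1)(q + 1)(q + 4) vanishes at q ∈ {-4, -1, 1}.
Local minima of A (where A''>0): A(-4)=-352, A(3)=-9. Local minima of B: B(-4)=-480, B(1)=-105.
So the global minimum of f is A(-4) + B(-4) − 3 = -352 − 480 − 3 = -835, attained at (-4, -4).

(-4, -4)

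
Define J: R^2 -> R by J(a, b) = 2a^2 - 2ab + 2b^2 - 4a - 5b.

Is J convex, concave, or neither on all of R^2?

convex

J is quadratic, so its Hessian is the constant matrix H = [[4, -2], [-2, 4]].
det(H) = 12, tr(H) = 8.
det(H) > 0 and tr(H) > 0, so H is positive definite everywhere: convex.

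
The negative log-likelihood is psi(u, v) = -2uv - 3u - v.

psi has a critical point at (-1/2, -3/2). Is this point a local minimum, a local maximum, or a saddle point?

saddle point

The Hessian of psi is constant: H = [[0, -2], [-2, 0]].
det(H) = 0·0 − (-2)² = -4.
Since det(H) < 0, H is indefinite and the critical point is a saddle point.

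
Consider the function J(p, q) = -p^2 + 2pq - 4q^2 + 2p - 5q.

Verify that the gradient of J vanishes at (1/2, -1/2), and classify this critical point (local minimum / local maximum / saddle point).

local maximum

∇J = (-2p + 2q + 2, 2p - 8q - 5); substituting (1/2, -1/2) gives ∇J = (0, 0), so (1/2, -1/2) is indeed a critical point.
The Hessian of J is constant: H = [[-2, 2], [2, -8]].
det(H) = (-2)·(-8) − 2² = 12.
det(H) > 0 and tr(H) = -10 < 0, so H is negative definite and the point is a local maximum.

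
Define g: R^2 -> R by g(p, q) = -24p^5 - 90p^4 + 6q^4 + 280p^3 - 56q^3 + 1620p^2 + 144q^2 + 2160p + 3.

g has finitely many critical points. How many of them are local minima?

g separates as a function of p plus a function of q, so ∇g=0 decouples.
∂g/∂p = -120(p - 3)(p + 1)(p + 2)(p + 3) = 0 at p ∈ {-3, -2, -1, 3}; ∂g/∂q = 24q(q - 4)(q - 3) = 0 at q ∈ {0, 3, 4}.
The Hessian is diagonal: diag(g_pp, g_qq). Second derivatives: g_pp(-3)=1440, g_pp(-2)=-600, g_pp(-1)=960, g_pp(3)=-14400; g_qq(0)=288, g_qq(3)=-72, g_qq(4)=96.
Local minima occur where both diagonal entries positive: (-3, 0), (-3, 4), (-1, 0), (-1, 4). Count: 4.

4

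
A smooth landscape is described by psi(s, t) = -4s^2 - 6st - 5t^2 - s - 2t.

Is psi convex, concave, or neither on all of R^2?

concave

psi is quadratic, so its Hessian is the constant matrix H = [[-8, -6], [-6, -10]].
det(H) = 44, tr(H) = -18.
det(H) > 0 and tr(H) < 0, so H is negative definite everywhere: concave.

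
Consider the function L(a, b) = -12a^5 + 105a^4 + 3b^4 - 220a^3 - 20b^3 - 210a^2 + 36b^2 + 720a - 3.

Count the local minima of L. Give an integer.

4

L separates as a function of a plus a function of b, so ∇L=0 decouples.
∂L/∂a = -60(a - 4)(a - 3)(a - 1)(a + 1) = 0 at a ∈ {-1, 1, 3, 4}; ∂L/∂b = 12b(b - 3)(b - 2) = 0 at b ∈ {0, 2, 3}.
The Hessian is diagonal: diag(L_aa, L_bb). Second derivatives: L_aa(-1)=2400, L_aa(1)=-720, L_aa(3)=480, L_aa(4)=-900; L_bb(0)=72, L_bb(2)=-24, L_bb(3)=36.
Local minima occur where both diagonal entries positive: (-1, 0), (-1, 3), (3, 0), (3, 3). Count: 4.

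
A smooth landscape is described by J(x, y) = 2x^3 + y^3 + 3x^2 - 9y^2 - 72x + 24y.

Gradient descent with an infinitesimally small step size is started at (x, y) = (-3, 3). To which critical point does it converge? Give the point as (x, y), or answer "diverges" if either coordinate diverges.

J is separable, so gradient descent decouples: x follows -∂J/∂x, y follows -∂J/∂y.
∂J/∂x = 6(x - 3)(x + 4); at x=-3 this is -36, so x increases.
∂J/∂y = 3(y - 4)(y - 2); at y=3 this is -3, so y increases.
x converges to its nearest critical value 3 (a local min of the x-part); y converges to 4. The iterate converges to (3, 4).

(3, 4)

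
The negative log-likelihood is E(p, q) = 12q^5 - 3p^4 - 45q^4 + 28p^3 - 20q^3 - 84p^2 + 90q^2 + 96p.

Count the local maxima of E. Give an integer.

E separates as a function of p plus a function of q, so ∇E=0 decouples.
∂E/∂p = -12(p - 4)(p - 2)(p - 1) = 0 at p ∈ {1, 2, 4}; ∂E/∂q = 60q(q - 3)(q - 1)(q + 1) = 0 at q ∈ {-1, 0, 1, 3}.
The Hessian is diagonal: diag(E_pp, E_qq). Second derivatives: E_pp(1)=-36, E_pp(2)=24, E_pp(4)=-72; E_qq(-1)=-480, E_qq(0)=180, E_qq(1)=-240, E_qq(3)=1440.
Local maxima occur where both diagonal entries negative: (1, -1), (1, 1), (4, -1), (4, 1). Count: 4.

4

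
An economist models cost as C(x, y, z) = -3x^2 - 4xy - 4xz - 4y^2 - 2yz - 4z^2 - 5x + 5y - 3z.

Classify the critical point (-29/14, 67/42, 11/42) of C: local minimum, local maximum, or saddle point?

The Hessian is constant: H = [[-6, -4, -4], [-4, -8, -2], [-4, -2, -8]].
Leading principal minors: Δ₁ = -6, Δ₂ = 32, Δ₃ = -168.
The minors alternate sign starting negative (−, +, −), so H is negative definite: a local maximum.

local maximum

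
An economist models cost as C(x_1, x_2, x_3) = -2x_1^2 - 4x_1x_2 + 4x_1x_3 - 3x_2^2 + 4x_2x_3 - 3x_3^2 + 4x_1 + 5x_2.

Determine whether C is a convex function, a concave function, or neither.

C is quadratic, so its Hessian is the constant matrix H = [[-4, -4, 4], [-4, -6, 4], [4, 4, -6]].
Leading principal minors: -4, 8, -16.
Signs alternate −, +, − ⇒ H ≺ 0 ⇒ concave.

concave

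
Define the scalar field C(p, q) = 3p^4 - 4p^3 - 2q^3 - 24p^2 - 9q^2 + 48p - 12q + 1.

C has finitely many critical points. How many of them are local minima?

C separates as a function of p plus a function of q, so ∇C=0 decouples.
∂C/∂p = 12(p - 2)(p - 1)(p + 2) = 0 at p ∈ {-2, 1, 2}; ∂C/∂q = -6(q + 1)(q + 2) = 0 at q ∈ {-2, -1}.
The Hessian is diagonal: diag(C_pp, C_qq). Second derivatives: C_pp(-2)=144, C_pp(1)=-36, C_pp(2)=48; C_qq(-2)=6, C_qq(-1)=-6.
Local minima occur where both diagonal entries positive: (-2, -2), (2, -2). Count: 2.

2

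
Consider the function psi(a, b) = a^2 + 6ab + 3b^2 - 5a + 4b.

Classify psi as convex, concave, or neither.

neither

psi is quadratic, so its Hessian is the constant matrix H = [[2, 6], [6, 6]].
det(H) = -24, tr(H) = 8.
det(H) < 0, so H is indefinite: neither convex nor concave.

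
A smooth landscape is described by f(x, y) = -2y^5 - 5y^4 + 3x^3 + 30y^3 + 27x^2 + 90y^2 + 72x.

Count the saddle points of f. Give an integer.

f separates as a function of x plus a function of y, so ∇f=0 decouples.
∂f/∂x = 9(x + 2)(x + 4) = 0 at x ∈ {-4, -2}; ∂f/∂y = -10y(y - 3)(y + 2)(y + 3) = 0 at y ∈ {-3, -2, 0, 3}.
The Hessian is diagonal: diag(f_xx, f_yy). Second derivatives: f_xx(-4)=-18, f_xx(-2)=18; f_yy(-3)=180, f_yy(-2)=-100, f_yy(0)=180, f_yy(3)=-900.
Saddle points occur where the two diagonal entries have opposite signs: (-4, -3), (-4, 0), (-2, -2), (-2, 3). Count: 4.

4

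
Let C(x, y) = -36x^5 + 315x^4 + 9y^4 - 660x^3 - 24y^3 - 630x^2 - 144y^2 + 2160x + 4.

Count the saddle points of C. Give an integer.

C separates as a function of x plus a function of y, so ∇C=0 decouples.
∂C/∂x = -180(x - 4)(x - 3)(x - 1)(x + 1) = 0 at x ∈ {-1, 1, 3, 4}; ∂C/∂y = 36y(y - 4)(y + 2) = 0 at y ∈ {-2, 0, 4}.
The Hessian is diagonal: diag(C_xx, C_yy). Second derivatives: C_xx(-1)=7200, C_xx(1)=-2160, C_xx(3)=1440, C_xx(4)=-2700; C_yy(-2)=432, C_yy(0)=-288, C_yy(4)=864.
Saddle points occur where the two diagonal entries have opposite signs: (-1, 0), (1, -2), (1, 4), (3, 0), (4, -2), (4, 4). Count: 6.

6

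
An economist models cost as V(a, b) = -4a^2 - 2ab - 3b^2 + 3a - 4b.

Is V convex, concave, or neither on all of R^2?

V is quadratic, so its Hessian is the constant matrix H = [[-8, -2], [-2, -6]].
det(H) = 44, tr(H) = -14.
det(H) > 0 and tr(H) < 0, so H is negative definite everywhere: concave.

concave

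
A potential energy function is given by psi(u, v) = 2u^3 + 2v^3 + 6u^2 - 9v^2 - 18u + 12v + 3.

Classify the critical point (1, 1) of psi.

saddle point

The mixed partial ∂²psi/∂u∂v is 0, so the Hessian at any point is diag(psi_uu, psi_vv) = diag(12(u + 1), 6(2v - 3)).
At (1, 1): H = diag(24, -6).
The eigenvalues have opposite signs, so H is indefinite: a saddle point.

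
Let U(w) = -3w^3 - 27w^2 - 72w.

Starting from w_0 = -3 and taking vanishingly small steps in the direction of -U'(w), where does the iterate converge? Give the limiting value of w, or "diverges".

-4

U'(w) = -9(w + 2)(w + 4), so U'(-3) = 9.
Gradient descent moves in the -U' direction, i.e. w is decreasing.
The nearest critical point in that direction is w = -4, where U'' = 18 > 0 (a local minimum). The iterate converges there.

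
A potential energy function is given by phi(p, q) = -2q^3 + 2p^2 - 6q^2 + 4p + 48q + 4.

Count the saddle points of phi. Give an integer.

phi separates as a function of p plus a function of q, so ∇phi=0 decouples.
∂phi/∂p = 4(p + 1) = 0 at p ∈ {-1}; ∂phi/∂q = -6(q - 2)(q + 4) = 0 at q ∈ {-4, 2}.
The Hessian is diagonal: diag(phi_pp, phi_qq). Second derivatives: phi_pp(-1)=4; phi_qq(-4)=36, phi_qq(2)=-36.
Saddle points occur where the two diagonal entries have opposite signs: (-1, 2). Count: 1.

1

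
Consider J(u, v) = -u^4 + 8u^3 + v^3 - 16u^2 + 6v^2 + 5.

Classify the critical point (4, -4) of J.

The mixed partial ∂²J/∂u∂v is 0, so the Hessian at any point is diag(J_uu, J_vv) = diag(4(-3u^2 + 12u - 8), 6(v + 2)).
At (4, -4): H = diag(-32, -12).
Both eigenvalues are negative, so H is negative definite: a local maximum.

local maximum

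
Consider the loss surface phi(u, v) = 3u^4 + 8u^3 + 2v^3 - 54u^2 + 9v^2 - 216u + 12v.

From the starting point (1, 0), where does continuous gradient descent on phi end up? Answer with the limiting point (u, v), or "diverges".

(3, -1)

phi is separable, so gradient descent decouples: u follows -∂phi/∂u, v follows -∂phi/∂v.
∂phi/∂u = 12(u - 3)(u + 2)(u + 3); at u=1 this is -288, so u increases.
∂phi/∂v = 6(v + 1)(v + 2); at v=0 this is 12, so v decreases.
u converges to its nearest critical value 3 (a local min of the u-part); v converges to -1. The iterate converges to (3, -1).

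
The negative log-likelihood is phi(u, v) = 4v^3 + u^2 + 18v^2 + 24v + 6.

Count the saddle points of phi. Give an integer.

1

phi separates as a function of u plus a function of v, so ∇phi=0 decouples.
∂phi/∂u = 2u = 0 at u ∈ {0}; ∂phi/∂v = 12(v + 1)(v + 2) = 0 at v ∈ {-2, -1}.
The Hessian is diagonal: diag(phi_uu, phi_vv). Second derivatives: phi_uu(0)=2; phi_vv(-2)=-12, phi_vv(-1)=12.
Saddle points occur where the two diagonal entries have opposite signs: (0, -2). Count: 1.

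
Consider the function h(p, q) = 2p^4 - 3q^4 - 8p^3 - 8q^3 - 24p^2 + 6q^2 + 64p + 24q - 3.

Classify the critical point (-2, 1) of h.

The mixed partial ∂²h/∂p∂q is 0, so the Hessian at any point is diag(h_pp, h_qq) = diag(24(p^2 - 2p - 2), 12(-3q^2 - 4q + 1)).
At (-2, 1): H = diag(144, -72).
The eigenvalues have opposite signs, so H is indefinite: a saddle point.

saddle point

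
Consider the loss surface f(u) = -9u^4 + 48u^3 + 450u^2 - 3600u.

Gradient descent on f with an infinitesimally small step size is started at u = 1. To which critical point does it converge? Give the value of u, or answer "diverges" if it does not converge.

4

f'(u) = -36(u - 5)(u - 4)(u + 5), so f'(1) = -2592.
Gradient descent moves in the -f' direction, i.e. u is increasing.
The nearest critical point in that direction is u = 4, where f'' = 324 > 0 (a local minimum). The iterate converges there.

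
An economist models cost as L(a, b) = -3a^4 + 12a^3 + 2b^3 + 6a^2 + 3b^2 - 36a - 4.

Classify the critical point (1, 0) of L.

local minimum

The mixed partial ∂²L/∂a∂b is 0, so the Hessian at any point is diag(L_aa, L_bb) = diag(12(-3a^2 + 6a + 1), 6(2b + 1)).
At (1, 0): H = diag(48, 6).
Both eigenvalues are positive, so H is positive definite: a local minimum.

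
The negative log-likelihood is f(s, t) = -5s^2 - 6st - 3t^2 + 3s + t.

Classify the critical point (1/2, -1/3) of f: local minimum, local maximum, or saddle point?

The Hessian of f is constant: H = [[-10, -6], [-6, -6]].
det(H) = (-10)·(-6) − (-6)² = 24.
det(H) > 0 and tr(H) = -16 < 0, so H is negative definite and the point is a local maximum.

local maximum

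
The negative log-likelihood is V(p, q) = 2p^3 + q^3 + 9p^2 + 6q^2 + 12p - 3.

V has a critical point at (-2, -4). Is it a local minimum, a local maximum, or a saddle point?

local maximum

The mixed partial ∂²V/∂p∂q is 0, so the Hessian at any point is diag(V_pp, V_qq) = diag(6(2p + 3), 6(q + 2)).
At (-2, -4): H = diag(-6, -12).
Both eigenvalues are negative, so H is negative definite: a local maximum.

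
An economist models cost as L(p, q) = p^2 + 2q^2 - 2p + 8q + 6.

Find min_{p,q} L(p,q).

L(p,q) separates as A(p) + B(q) + 6, so its minimum is min A + min B + 6.
A'(p) = 2p - 2 vanishes at p ∈ {1}; B'(q) = 4q + 8 vanishes at q ∈ {-2}.
Local minima of A (where A''>0): A(1)=-1. Local minima of B: B(-2)=-8.
So the global minimum of L is A(1) + B(-2) + 6 = -1 − 8 + 6 = -3, attained at (1, -2).

-3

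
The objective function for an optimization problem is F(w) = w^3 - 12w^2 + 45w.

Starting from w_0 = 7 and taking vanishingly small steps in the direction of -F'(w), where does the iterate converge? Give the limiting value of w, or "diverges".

5

F'(w) = 3(w - 5)(w - 3), so F'(7) = 24.
Gradient descent moves in the -F' direction, i.e. w is decreasing.
The nearest critical point in that direction is w = 5, where F'' = 6 > 0 (a local minimum). The iterate converges there.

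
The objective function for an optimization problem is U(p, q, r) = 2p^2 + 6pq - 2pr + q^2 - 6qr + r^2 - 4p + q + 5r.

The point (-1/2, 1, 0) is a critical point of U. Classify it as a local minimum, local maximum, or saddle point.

The Hessian is constant: H = [[4, 6, -2], [6, 2, -6], [-2, -6, 2]].
Leading principal minors: Δ₁ = 4, Δ₂ = -28, Δ₃ = -64.
The minors fit neither the all-positive nor the alternating-sign pattern, so H is indefinite: a saddle point.

saddle point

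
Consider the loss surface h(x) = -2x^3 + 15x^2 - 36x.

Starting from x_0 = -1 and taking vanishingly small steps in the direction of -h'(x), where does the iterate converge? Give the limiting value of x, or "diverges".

2

h'(x) = -6(x - 3)(x - 2), so h'(-1) = -72.
Gradient descent moves in the -h' direction, i.e. x is increasing.
The nearest critical point in that direction is x = 2, where h'' = 6 > 0 (a local minimum). The iterate converges there.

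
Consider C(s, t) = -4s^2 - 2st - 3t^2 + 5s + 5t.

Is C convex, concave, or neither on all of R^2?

concave

C is quadratic, so its Hessian is the constant matrix H = [[-8, -2], [-2, -6]].
det(H) = 44, tr(H) = -14.
det(H) > 0 and tr(H) < 0, so H is negative definite everywhere: concave.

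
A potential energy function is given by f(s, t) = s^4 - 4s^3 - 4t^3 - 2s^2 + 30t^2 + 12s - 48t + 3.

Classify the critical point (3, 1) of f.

local minimum

The mixed partial ∂²f/∂s∂t is 0, so the Hessian at any point is diag(f_ss, f_tt) = diag(4(3s^2 - 6s - 1), 12(-2t + 5)).
At (3, 1): H = diag(32, 36).
Both eigenvalues are positive, so H is positive definite: a local minimum.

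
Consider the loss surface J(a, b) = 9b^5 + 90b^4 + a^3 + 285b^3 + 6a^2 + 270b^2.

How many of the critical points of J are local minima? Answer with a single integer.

2

J separates as a function of a plus a function of b, so ∇J=0 decouples.
∂J/∂a = 3a(a + 4) = 0 at a ∈ {-4, 0}; ∂J/∂b = 45b(b + 1)(b + 3)(b + 4) = 0 at b ∈ {-4, -3, -1, 0}.
The Hessian is diagonal: diag(J_aa, J_bb). Second derivatives: J_aa(-4)=-12, J_aa(0)=12; J_bb(-4)=-540, J_bb(-3)=270, J_bb(-1)=-270, J_bb(0)=540.
Local minima occur where both diagonal entries positive: (0, -3), (0, 0). Count: 2.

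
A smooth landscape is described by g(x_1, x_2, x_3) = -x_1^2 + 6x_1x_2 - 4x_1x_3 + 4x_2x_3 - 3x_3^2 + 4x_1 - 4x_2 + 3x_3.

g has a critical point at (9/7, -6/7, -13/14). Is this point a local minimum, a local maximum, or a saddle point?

The Hessian is constant: H = [[-2, 6, -4], [6, 0, 4], [-4, 4, -6]].
Leading principal minors: Δ₁ = -2, Δ₂ = -36, Δ₃ = 56.
The minors fit neither the all-positive nor the alternating-sign pattern, so H is indefinite: a saddle point.

saddle point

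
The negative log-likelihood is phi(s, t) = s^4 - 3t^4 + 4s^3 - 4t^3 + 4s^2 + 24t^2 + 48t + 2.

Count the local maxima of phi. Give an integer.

2

phi separates as a function of s plus a function of t, so ∇phi=0 decouples.
∂phi/∂s = 4s(s + 1)(s + 2) = 0 at s ∈ {-2, -1, 0}; ∂phi/∂t = -12(t - 2)(t + 1)(t + 2) = 0 at t ∈ {-2, -1, 2}.
The Hessian is diagonal: diag(phi_ss, phi_tt). Second derivatives: phi_ss(-2)=8, phi_ss(-1)=-4, phi_ss(0)=8; phi_tt(-2)=-48, phi_tt(-1)=36, phi_tt(2)=-144.
Local maxima occur where both diagonal entries negative: (-1, -2), (-1, 2). Count: 2.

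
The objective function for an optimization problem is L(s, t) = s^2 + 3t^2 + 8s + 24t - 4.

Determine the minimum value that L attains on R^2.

-68

L(s,t) separates as P(s) + Q(t) − 4, so its minimum is min P + min Q − 4.
P'(s) = 2s + 8 vanishes at s ∈ {-4}; Q'(t) = 6(t + 4) vanishes at t ∈ {-4}.
Local minima of P (where P''>0): P(-4)=-16. Local minima of Q: Q(-4)=-48.
So the global minimum of L is P(-4) + Q(-4) − 4 = -16 − 48 − 4 = -68, attained at (-4, -4).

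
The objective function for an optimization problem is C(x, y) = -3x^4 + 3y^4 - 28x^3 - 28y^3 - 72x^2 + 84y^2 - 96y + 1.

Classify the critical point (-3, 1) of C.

The mixed partial ∂²C/∂x∂y is 0, so the Hessian at any point is diag(C_xx, C_yy) = diag(-12(3x^2 + 14x + 12), 12(3y^2 - 14y + 14)).
At (-3, 1): H = diag(36, 36).
Both eigenvalues are positive, so H is positive definite: a local minimum.

local minimum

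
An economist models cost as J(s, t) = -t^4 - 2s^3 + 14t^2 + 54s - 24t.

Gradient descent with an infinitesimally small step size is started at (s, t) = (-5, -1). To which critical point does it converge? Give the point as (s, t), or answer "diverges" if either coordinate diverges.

J is separable, so gradient descent decouples: s follows -∂J/∂s, t follows -∂J/∂t.
∂J/∂s = -6(s - 3)(s + 3); at s=-5 this is -96, so s increases.
∂J/∂t = -4(t - 2)(t - 1)(t + 3); at t=-1 this is -48, so t increases.
s converges to its nearest critical value -3 (a local min of the s-part); t converges to 1. The iterate converges to (-3, 1).

(-3, 1)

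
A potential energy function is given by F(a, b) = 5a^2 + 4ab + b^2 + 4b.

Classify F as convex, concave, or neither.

convex

F is quadratic, so its Hessian is the constant matrix H = [[10, 4], [4, 2]].
det(H) = 4, tr(H) = 12.
det(H) > 0 and tr(H) > 0, so H is positive definite everywhere: convex.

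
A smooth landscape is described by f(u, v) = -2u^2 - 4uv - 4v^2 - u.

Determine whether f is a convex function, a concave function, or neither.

f is quadratic, so its Hessian is the constant matrix H = [[-4, -4], [-4, -8]].
det(H) = 16, tr(H) = -12.
det(H) > 0 and tr(H) < 0, so H is negative definite everywhere: concave.

concave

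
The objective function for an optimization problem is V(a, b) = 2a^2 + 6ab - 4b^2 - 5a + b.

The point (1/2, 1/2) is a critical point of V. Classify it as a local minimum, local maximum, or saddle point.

saddle point

The Hessian of V is constant: H = [[4, 6], [6, -8]].
det(H) = 4·(-8) − 6² = -68.
Since det(H) < 0, H is indefinite and the critical point is a saddle point.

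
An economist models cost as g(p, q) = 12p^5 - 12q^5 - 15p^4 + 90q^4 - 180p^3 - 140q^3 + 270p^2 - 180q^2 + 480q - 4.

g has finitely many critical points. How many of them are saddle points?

8

g separates as a function of p plus a function of q, so ∇g=0 decouples.
∂g/∂p = 60p(p - 3)(p - 1)(p + 3) = 0 at p ∈ {-3, 0, 1, 3}; ∂g/∂q = -60(q - 4)(q - 2)(q - 1)(q + 1) = 0 at q ∈ {-1, 1, 2, 4}.
The Hessian is diagonal: diag(g_pp, g_qq). Second derivatives: g_pp(-3)=-4320, g_pp(0)=540, g_pp(1)=-480, g_pp(3)=2160; g_qq(-1)=1800, g_qq(1)=-360, g_qq(2)=360, g_qq(4)=-1800.
Saddle points occur where the two diagonal entries have opposite signs: (-3, -1), (-3, 2), (0, 1), (0, 4), (1, -1), (1, 2), (3, 1), (3, 4). Count: 8.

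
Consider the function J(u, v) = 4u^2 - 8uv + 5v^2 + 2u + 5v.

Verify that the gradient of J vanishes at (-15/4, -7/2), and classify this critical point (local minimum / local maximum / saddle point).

∇J = (8u - 8v + 2, -8u + 10v + 5); substituting (-15/4, -7/2) gives ∇J = (0, 0), so (-15/4, -7/2) is indeed a critical point.
The Hessian of J is constant: H = [[8, -8], [-8, 10]].
det(H) = 8·10 − (-8)² = 16.
det(H) > 0 and tr(H) = 18 > 0, so H is positive definite and the point is a local minimum.

local minimum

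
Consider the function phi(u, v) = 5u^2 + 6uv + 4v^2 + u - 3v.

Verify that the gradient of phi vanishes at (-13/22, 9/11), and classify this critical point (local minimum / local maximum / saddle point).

∇phi = (10u + 6v + 1, 6u + 8v - 3); substituting (-13/22, 9/11) gives ∇phi = (0, 0), so (-13/22, 9/11) is indeed a critical point.
The Hessian of phi is constant: H = [[10, 6], [6, 8]].
det(H) = 10·8 − 6² = 44.
det(H) > 0 and tr(H) = 18 > 0, so H is positive definite and the point is a local minimum.

local minimum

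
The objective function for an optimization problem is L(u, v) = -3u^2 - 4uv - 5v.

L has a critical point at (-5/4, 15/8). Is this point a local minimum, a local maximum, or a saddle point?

saddle point

The Hessian of L is constant: H = [[-6, -4], [-4, 0]].
det(H) = (-6)·0 − (-4)² = -16.
Since det(H) < 0, H is indefinite and the critical point is a saddle point.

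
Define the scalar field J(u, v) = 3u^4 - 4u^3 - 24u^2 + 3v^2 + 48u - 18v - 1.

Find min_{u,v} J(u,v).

-140

J(u,v) separates as P(u) + Q(v) − 1, so its minimum is min P + min Q − 1.
P'(u) = 12(u - 2)(u - 1)(u + 2) vanishes at u ∈ {-2, 1, 2}; Q'(v) = 6v - 18 vanishes at v ∈ {3}.
Local minima of P (where P''>0): P(-2)=-112, P(2)=16. Local minima of Q: Q(3)=-27.
So the global minimum of J is P(-2) + Q(3) − 1 = -112 − 27 − 1 = -140, attained at (-2, 3).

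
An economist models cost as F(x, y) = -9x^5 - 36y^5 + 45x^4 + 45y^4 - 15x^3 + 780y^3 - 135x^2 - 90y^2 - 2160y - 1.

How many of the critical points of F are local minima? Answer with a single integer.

4

F separates as a function of x plus a function of y, so ∇F=0 decouples.
∂F/∂x = -45x(x - 3)(x - 2)(x + 1) = 0 at x ∈ {-1, 0, 2, 3}; ∂F/∂y = -180(y - 4)(y - 1)(y + 1)(y + 3) = 0 at y ∈ {-3, -1, 1, 4}.
The Hessian is diagonal: diag(F_xx, F_yy). Second derivatives: F_xx(-1)=540, F_xx(0)=-270, F_xx(2)=270, F_xx(3)=-540; F_yy(-3)=10080, F_yy(-1)=-3600, F_yy(1)=4320, F_yy(4)=-18900.
Local minima occur where both diagonal entries positive: (-1, -3), (-1, 1), (2, -3), (2, 1). Count: 4.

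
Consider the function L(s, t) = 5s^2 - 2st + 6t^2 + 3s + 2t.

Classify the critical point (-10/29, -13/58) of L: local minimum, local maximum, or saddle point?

The Hessian of L is constant: H = [[10, -2], [-2, 12]].
det(H) = 10·12 − (-2)² = 116.
det(H) > 0 and tr(H) = 22 > 0, so H is positive definite and the point is a local minimum.

local minimum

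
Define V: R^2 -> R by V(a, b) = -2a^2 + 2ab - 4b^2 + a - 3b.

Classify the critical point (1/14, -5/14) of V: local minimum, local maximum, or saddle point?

local maximum

The Hessian of V is constant: H = [[-4, 2], [2, -8]].
det(H) = (-4)·(-8) − 2² = 28.
det(H) > 0 and tr(H) = -12 < 0, so H is negative definite and the point is a local maximum.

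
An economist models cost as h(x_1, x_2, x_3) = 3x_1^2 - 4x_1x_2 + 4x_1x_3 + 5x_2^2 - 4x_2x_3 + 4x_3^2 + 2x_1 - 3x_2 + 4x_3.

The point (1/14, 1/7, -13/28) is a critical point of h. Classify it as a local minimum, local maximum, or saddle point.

local minimum

The Hessian is constant: H = [[6, -4, 4], [-4, 10, -4], [4, -4, 8]].
Leading principal minors: Δ₁ = 6, Δ₂ = 44, Δ₃ = 224.
All leading minors are positive, so H is positive definite: a local minimum.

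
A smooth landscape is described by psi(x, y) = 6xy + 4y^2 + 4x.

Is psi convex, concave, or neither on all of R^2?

psi is quadratic, so its Hessian is the constant matrix H = [[0, 6], [6, 8]].
det(H) = -36, tr(H) = 8.
det(H) < 0, so H is indefinite: neither convex nor concave.

neither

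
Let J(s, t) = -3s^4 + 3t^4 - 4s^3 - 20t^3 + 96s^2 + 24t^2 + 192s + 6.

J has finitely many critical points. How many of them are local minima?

2

J separates as a function of s plus a function of t, so ∇J=0 decouples.
∂J/∂s = -12(s - 4)(s + 1)(s + 4) = 0 at s ∈ {-4, -1, 4}; ∂J/∂t = 12t(t - 4)(t - 1) = 0 at t ∈ {0, 1, 4}.
The Hessian is diagonal: diag(J_ss, J_tt). Second derivatives: J_ss(-4)=-288, J_ss(-1)=180, J_ss(4)=-480; J_tt(0)=48, J_tt(1)=-36, J_tt(4)=144.
Local minima occur where both diagonal entries positive: (-1, 0), (-1, 4). Count: 2.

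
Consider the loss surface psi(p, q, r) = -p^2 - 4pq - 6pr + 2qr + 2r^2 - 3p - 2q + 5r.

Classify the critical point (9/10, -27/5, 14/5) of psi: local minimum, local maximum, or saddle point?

saddle point

The Hessian is constant: H = [[-2, -4, -6], [-4, 0, 2], [-6, 2, 4]].
Leading principal minors: Δ₁ = -2, Δ₂ = -16, Δ₃ = 40.
The minors fit neither the all-positive nor the alternating-sign pattern, so H is indefinite: a saddle point.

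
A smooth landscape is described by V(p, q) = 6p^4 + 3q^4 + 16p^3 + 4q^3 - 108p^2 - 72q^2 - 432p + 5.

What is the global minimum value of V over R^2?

-1985

V(p,q) separates as A(p) + B(q) + 5, so its minimum is min A + min B + 5.
A'(p) = 24(p - 3)(p + 2)(p + 3) vanishes at p ∈ {-3, -2, 3}; B'(q) = 12q(q - 3)(q + 4) vanishes at q ∈ {-4, 0, 3}.
Local minima of A (where A''>0): A(-3)=378, A(3)=-1350. Local minima of B: B(-4)=-640, B(3)=-297.
So the global minimum of V is A(3) + B(-4) + 5 = -1350 − 640 + 5 = -1985, attained at (3, -4).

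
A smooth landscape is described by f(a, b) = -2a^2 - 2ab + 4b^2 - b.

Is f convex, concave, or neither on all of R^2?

neither

f is quadratic, so its Hessian is the constant matrix H = [[-4, -2], [-2, 8]].
det(H) = -36, tr(H) = 4.
det(H) < 0, so H is indefinite: neither convex nor concave.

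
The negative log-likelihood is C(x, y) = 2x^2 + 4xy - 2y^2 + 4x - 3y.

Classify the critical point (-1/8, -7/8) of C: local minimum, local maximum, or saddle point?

The Hessian of C is constant: H = [[4, 4], [4, -4]].
det(H) = 4·(-4) − 4² = -32.
Since det(H) < 0, H is indefinite and the critical point is a saddle point.

saddle point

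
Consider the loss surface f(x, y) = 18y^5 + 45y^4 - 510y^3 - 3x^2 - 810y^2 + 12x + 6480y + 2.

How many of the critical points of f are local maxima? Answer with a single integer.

2

f separates as a function of x plus a function of y, so ∇f=0 decouples.
∂f/∂x = -6(x - 2) = 0 at x ∈ {2}; ∂f/∂y = 90(y - 3)(y - 2)(y + 3)(y + 4) = 0 at y ∈ {-4, -3, 2, 3}.
The Hessian is diagonal: diag(f_xx, f_yy). Second derivatives: f_xx(2)=-6; f_yy(-4)=-3780, f_yy(-3)=2700, f_yy(2)=-2700, f_yy(3)=3780.
Local maxima occur where both diagonal entries negative: (2, -4), (2, 2). Count: 2.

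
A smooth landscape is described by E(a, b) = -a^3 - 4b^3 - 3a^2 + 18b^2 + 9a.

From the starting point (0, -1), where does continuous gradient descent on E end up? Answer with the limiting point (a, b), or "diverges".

E is separable, so gradient descent decouples: a follows -∂E/∂a, b follows -∂E/∂b.
∂E/∂a = -3(a - 1)(a + 3); at a=0 this is 9, so a decreases.
∂E/∂b = -12b(b - 3); at b=-1 this is -48, so b increases.
a converges to its nearest critical value -3 (a local min of the a-part); b converges to 0. The iterate converges to (-3, 0).

(-3, 0)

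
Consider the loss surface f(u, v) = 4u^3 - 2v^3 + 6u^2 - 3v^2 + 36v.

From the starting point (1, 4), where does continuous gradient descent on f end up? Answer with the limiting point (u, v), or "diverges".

f is separable, so gradient descent decouples: u follows -∂f/∂u, v follows -∂f/∂v.
∂f/∂u = 12u(u + 1); at u=1 this is 24, so u decreases.
∂f/∂v = -6(v - 2)(v + 3); at v=4 this is -84, so v increases.
The v-coordinate has no critical point in that direction and runs off to infinity.

diverges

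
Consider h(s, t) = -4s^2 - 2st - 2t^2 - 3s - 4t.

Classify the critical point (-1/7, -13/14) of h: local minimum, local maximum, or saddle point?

local maximum

The Hessian of h is constant: H = [[-8, -2], [-2, -4]].
det(H) = (-8)·(-4) − (-2)² = 28.
det(H) > 0 and tr(H) = -12 < 0, so H is negative definite and the point is a local maximum.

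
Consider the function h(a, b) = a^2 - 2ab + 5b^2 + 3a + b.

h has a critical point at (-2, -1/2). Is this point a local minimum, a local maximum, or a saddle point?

The Hessian of h is constant: H = [[2, -2], [-2, 10]].
det(H) = 2·10 − (-2)² = 16.
det(H) > 0 and tr(H) = 12 > 0, so H is positive definite and the point is a local minimum.

local minimum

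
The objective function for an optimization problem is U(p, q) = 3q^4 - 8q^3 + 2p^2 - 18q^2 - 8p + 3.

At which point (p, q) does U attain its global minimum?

U(p,q) separates as A(p) + B(q) + 3, so its minimum is min A + min B + 3.
A'(p) = 4p - 8 vanishes at p ∈ {2}; B'(q) = 12q(q - 3)(q + 1) vanishes at q ∈ {-1, 0, 3}.
Local minima of A (where A''>0): A(2)=-8. Local minima of B: B(-1)=-7, B(3)=-135.
So the global minimum of U is A(2) + B(3) + 3 = -8 − 135 + 3 = -140, attained at (2, 3).

(2, 3)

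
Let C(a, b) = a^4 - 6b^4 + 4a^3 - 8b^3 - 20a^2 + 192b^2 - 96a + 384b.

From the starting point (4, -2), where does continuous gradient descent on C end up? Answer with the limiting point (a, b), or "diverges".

C is separable, so gradient descent decouples: a follows -∂C/∂a, b follows -∂C/∂b.
∂C/∂a = 4(a - 3)(a + 2)(a + 4); at a=4 this is 192, so a decreases.
∂C/∂b = -24(b - 4)(b + 1)(b + 4); at b=-2 this is -288, so b increases.
a converges to its nearest critical value 3 (a local min of the a-part); b converges to -1. The iterate converges to (3, -1).

(3, -1)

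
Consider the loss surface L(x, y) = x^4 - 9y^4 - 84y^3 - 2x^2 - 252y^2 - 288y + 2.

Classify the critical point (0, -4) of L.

local maximum

The mixed partial ∂²L/∂x∂y is 0, so the Hessian at any point is diag(L_xx, L_yy) = diag(4(3x^2 - 1), -36(3y^2 + 14y + 14)).
At (0, -4): H = diag(-4, -216).
Both eigenvalues are negative, so H is negative definite: a local maximum.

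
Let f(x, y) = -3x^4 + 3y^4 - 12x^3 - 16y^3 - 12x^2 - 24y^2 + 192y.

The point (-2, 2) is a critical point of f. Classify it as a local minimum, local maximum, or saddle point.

local maximum

The mixed partial ∂²f/∂x∂y is 0, so the Hessian at any point is diag(f_xx, f_yy) = diag(-12(3x^2 + 6x + 2), 12(3y^2 - 8y - 4)).
At (-2, 2): H = diag(-24, -96).
Both eigenvalues are negative, so H is negative definite: a local maximum.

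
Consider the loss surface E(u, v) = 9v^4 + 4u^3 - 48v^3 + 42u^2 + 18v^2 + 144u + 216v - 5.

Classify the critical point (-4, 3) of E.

The mixed partial ∂²E/∂u∂v is 0, so the Hessian at any point is diag(E_uu, E_vv) = diag(12(2u + 7), 36(3v^2 - 8v + 1)).
At (-4, 3): H = diag(-12, 144).
The eigenvalues have opposite signs, so H is indefinite: a saddle point.

saddle point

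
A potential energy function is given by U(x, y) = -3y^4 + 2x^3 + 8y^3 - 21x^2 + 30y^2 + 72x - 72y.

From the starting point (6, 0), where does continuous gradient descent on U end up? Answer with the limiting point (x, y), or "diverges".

U is separable, so gradient descent decouples: x follows -∂U/∂x, y follows -∂U/∂y.
∂U/∂x = 6(x - 4)(x - 3); at x=6 this is 36, so x decreases.
∂U/∂y = -12(y - 3)(y - 1)(y + 2); at y=0 this is -72, so y increases.
x converges to its nearest critical value 4 (a local min of the x-part); y converges to 1. The iterate converges to (4, 1).

(4, 1)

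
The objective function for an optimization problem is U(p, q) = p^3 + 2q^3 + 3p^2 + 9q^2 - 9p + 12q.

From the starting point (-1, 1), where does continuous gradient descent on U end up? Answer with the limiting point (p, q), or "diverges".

U is separable, so gradient descent decouples: p follows -∂U/∂p, q follows -∂U/∂q.
∂U/∂p = 3(p - 1)(p + 3); at p=-1 this is -12, so p increases.
∂U/∂q = 6(q + 1)(q + 2); at q=1 this is 36, so q decreases.
p converges to its nearest critical value 1 (a local min of the p-part); q converges to -1. The iterate converges to (1, -1).

(1, -1)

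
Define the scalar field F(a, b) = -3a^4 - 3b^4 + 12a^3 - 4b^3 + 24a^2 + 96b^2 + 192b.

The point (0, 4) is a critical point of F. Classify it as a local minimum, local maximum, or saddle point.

saddle point

The mixed partial ∂²F/∂a∂b is 0, so the Hessian at any point is diag(F_aa, F_bb) = diag(12(-3a^2 + 6a + 4), 12(-3b^2 - 2b + 16)).
At (0, 4): H = diag(48, -480).
The eigenvalues have opposite signs, so H is indefinite: a saddle point.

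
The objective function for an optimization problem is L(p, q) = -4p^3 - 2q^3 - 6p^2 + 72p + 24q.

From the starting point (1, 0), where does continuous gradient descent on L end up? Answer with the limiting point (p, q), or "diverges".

(-3, -2)

L is separable, so gradient descent decouples: p follows -∂L/∂p, q follows -∂L/∂q.
∂L/∂p = -12(p - 2)(p + 3); at p=1 this is 48, so p decreases.
∂L/∂q = -6(q - 2)(q + 2); at q=0 this is 24, so q decreases.
p converges to its nearest critical value -3 (a local min of the p-part); q converges to -2. The iterate converges to (-3, -2).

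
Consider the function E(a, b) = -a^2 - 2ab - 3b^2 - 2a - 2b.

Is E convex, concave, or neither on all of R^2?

E is quadratic, so its Hessian is the constant matrix H = [[-2, -2], [-2, -6]].
det(H) = 8, tr(H) = -8.
det(H) > 0 and tr(H) < 0, so H is negative definite everywhere: concave.

concave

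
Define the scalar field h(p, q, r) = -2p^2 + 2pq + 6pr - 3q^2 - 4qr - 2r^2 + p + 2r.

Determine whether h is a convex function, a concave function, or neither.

neither

h is quadratic, so its Hessian is the constant matrix H = [[-4, 2, 6], [2, -6, -4], [6, -4, -4]].
Leading principal minors: -4, 20, 104.
Neither pattern holds ⇒ H is indefinite ⇒ neither convex nor concave.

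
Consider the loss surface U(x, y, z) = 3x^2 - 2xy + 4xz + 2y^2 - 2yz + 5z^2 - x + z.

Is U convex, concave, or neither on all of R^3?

U is quadratic, so its Hessian is the constant matrix H = [[6, -2, 4], [-2, 4, -2], [4, -2, 10]].
Leading principal minors: 6, 20, 144.
All positive ⇒ H ≻ 0 ⇒ convex.

convex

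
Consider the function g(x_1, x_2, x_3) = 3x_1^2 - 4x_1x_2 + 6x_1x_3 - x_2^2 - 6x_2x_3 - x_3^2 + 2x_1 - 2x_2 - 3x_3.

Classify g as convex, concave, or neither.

g is quadratic, so its Hessian is the constant matrix H = [[6, -4, 6], [-4, -2, -6], [6, -6, -2]].
Leading principal minors: 6, -28, 200.
Neither pattern holds ⇒ H is indefinite ⇒ neither convex nor concave.

neither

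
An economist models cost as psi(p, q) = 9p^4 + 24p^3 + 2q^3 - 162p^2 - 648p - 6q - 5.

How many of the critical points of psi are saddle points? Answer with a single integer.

3

psi separates as a function of p plus a function of q, so ∇psi=0 decouples.
∂psi/∂p = 36(p - 3)(p + 2)(p + 3) = 0 at p ∈ {-3, -2, 3}; ∂psi/∂q = 6(q - 1)(q + 1) = 0 at q ∈ {-1, 1}.
The Hessian is diagonal: diag(psi_pp, psi_qq). Second derivatives: psi_pp(-3)=216, psi_pp(-2)=-180, psi_pp(3)=1080; psi_qq(-1)=-12, psi_qq(1)=12.
Saddle points occur where the two diagonal entries have opposite signs: (-3, -1), (-2, 1), (3, -1). Count: 3.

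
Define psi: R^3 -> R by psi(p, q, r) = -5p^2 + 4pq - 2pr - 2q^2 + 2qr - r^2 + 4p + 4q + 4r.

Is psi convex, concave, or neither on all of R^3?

concave

psi is quadratic, so its Hessian is the constant matrix H = [[-10, 4, -2], [4, -4, 2], [-2, 2, -2]].
Leading principal minors: -10, 24, -24.
Signs alternate −, +, − ⇒ H ≺ 0 ⇒ concave.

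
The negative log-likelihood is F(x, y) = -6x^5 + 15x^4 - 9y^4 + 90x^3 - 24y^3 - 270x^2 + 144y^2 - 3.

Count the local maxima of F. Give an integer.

4

F separates as a function of x plus a function of y, so ∇F=0 decouples.
∂F/∂x = -30x(x - 3)(x - 2)(x + 3) = 0 at x ∈ {-3, 0, 2, 3}; ∂F/∂y = -36y(y - 2)(y + 4) = 0 at y ∈ {-4, 0, 2}.
The Hessian is diagonal: diag(F_xx, F_yy). Second derivatives: F_xx(-3)=2700, F_xx(0)=-540, F_xx(2)=300, F_xx(3)=-540; F_yy(-4)=-864, F_yy(0)=288, F_yy(2)=-432.
Local maxima occur where both diagonal entries negative: (0, -4), (0, 2), (3, -4), (3, 2). Count: 4.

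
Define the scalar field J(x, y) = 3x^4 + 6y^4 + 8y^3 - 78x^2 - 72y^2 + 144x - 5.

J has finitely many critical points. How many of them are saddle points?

J separates as a function of x plus a function of y, so ∇J=0 decouples.
∂J/∂x = 12(x - 3)(x - 1)(x + 4) = 0 at x ∈ {-4, 1, 3}; ∂J/∂y = 24y(y - 2)(y + 3) = 0 at y ∈ {-3, 0, 2}.
The Hessian is diagonal: diag(J_xx, J_yy). Second derivatives: J_xx(-4)=420, J_xx(1)=-120, J_xx(3)=168; J_yy(-3)=360, J_yy(0)=-144, J_yy(2)=240.
Saddle points occur where the two diagonal entries have opposite signs: (-4, 0), (1, -3), (1, 2), (3, 0). Count: 4.

4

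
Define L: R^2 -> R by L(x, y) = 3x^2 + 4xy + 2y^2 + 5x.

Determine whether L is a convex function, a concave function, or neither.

convex

L is quadratic, so its Hessian is the constant matrix H = [[6, 4], [4, 4]].
det(H) = 8, tr(H) = 10.
det(H) > 0 and tr(H) > 0, so H is positive definite everywhere: convex.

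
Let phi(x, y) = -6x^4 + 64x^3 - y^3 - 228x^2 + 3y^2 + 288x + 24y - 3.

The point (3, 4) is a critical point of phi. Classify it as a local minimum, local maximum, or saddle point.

The mixed partial ∂²phi/∂x∂y is 0, so the Hessian at any point is diag(phi_xx, phi_yy) = diag(24(-3x^2 + 16x - 19), 6(-y + 1)).
At (3, 4): H = diag(48, -18).
The eigenvalues have opposite signs, so H is indefinite: a saddle point.

saddle point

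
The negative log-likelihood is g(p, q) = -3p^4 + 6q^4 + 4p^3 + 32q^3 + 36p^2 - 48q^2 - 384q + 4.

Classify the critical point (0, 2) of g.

local minimum

The mixed partial ∂²g/∂p∂q is 0, so the Hessian at any point is diag(g_pp, g_qq) = diag(12(-3p^2 + 2p + 6), 24(3q^2 + 8q - 4)).
At (0, 2): H = diag(72, 576).
Both eigenvalues are positive, so H is positive definite: a local minimum.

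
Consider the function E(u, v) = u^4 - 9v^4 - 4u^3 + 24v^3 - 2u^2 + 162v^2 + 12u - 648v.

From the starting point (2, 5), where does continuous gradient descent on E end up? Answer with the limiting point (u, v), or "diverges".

diverges

E is separable, so gradient descent decouples: u follows -∂E/∂u, v follows -∂E/∂v.
∂E/∂u = 4(u - 3)(u - 1)(u + 1); at u=2 this is -12, so u increases.
∂E/∂v = -36(v - 3)(v - 2)(v + 3); at v=5 this is -1728, so v increases.
The v-coordinate has no critical point in that direction and runs off to infinity.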